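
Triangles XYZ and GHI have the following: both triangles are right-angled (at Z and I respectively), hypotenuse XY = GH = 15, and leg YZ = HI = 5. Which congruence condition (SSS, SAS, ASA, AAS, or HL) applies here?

The given information provides:
both triangles are right-angled (at Z and I respectively), hypotenuse XY = GH = 15, and leg YZ = HI = 5
This matches the HL congruence theorem.
The hypotenuse and one leg of two right triangles are equal (Hypotenuse-Leg).

HL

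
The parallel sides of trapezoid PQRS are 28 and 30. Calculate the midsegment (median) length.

The midsegment of a trapezoid = (base1 + base2) / 2
midsegment = (28 + 30) / 2
midsegment = 58 / 2
midsegment = 29

29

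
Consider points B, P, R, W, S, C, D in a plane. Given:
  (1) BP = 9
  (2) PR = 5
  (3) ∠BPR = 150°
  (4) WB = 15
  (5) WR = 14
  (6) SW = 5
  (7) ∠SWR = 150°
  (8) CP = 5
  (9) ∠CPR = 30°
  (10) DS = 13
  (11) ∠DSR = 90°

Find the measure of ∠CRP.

Step 1: By the law of cosines on triangle RPC: RC² = 5² + 5² − 2·5·5·cos(30°) = 6.7, so RC ≈ 2.59.
Step 2: By the inverse law of cosines on triangle CRP: cos(∠CRP) = (2.59² + 5² − 5²) / (2·2.59·5) = 6.7/25.88 = 0.2588, so ∠CRP = 75°.

Therefore, the measure of angle ∠CRP = 75°.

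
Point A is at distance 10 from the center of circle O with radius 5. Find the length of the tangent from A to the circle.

Let T be the point of tangency. Then OT ⊥ AT (radius ⊥ tangent).
In right triangle OTA: OA² = OT² + AT²
10² = 5² + AT²
AT² = 75, AT = 5*sqrt(3)

5*sqrt(3)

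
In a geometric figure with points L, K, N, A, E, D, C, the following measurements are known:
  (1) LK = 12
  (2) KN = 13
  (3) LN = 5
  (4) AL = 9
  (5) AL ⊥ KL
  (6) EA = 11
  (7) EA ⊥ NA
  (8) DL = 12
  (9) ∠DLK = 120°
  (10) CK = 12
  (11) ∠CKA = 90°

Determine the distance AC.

Step 1: By the law of cosines on triangle ALK: AK² = 9² + 12² − 2·9·12·cos(90°) = 225, so AK = 15.
Step 2: By the law of cosines on triangle AKC: AC² = 15² + 12² − 2·15·12·cos(90°) = 369, so AC = 3·√41.

Therefore, the length of AC = 3·√41.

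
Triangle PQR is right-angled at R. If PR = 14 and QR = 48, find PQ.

By the Pythagorean theorem: PQ^2 = PR^2 + QR^2
PQ^2 = 14^2 + 48^2 = 196 + 2304 = 2500
PQ = sqrt(2500) = 50

50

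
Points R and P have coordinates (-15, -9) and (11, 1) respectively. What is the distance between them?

The horizontal distance is |11 - -15| = 26 and the vertical distance is |1 - -9| = 10.
By the Pythagorean theorem, d = sqrt(26^2 + 10^2) = sqrt(776) = 2*sqrt(194).

2*sqrt(194)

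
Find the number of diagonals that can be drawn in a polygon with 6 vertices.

Each of the 6 vertices connects to 3 non-adjacent vertices via diagonals.
Total connections = 6 × 3 = 18, but each diagonal is counted twice.
Number of diagonals = 18 / 2 = 9.

9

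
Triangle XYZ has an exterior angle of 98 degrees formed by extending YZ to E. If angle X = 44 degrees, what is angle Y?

The exterior angle theorem states that an exterior angle equals the sum of the two non-adjacent interior angles.
So 98 = 44 + angle Y, which gives angle Y = 98 - 44 = 54 degrees.

54 degrees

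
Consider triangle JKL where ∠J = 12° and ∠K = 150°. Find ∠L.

The interior angles sum to 180°: angle L = 180 - 12 - 150 = 18°.
The triangle is obtuse (angles 12°, 150°, 18°).

18 degrees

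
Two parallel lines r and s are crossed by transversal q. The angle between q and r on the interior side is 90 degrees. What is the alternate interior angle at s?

Alternate interior angles formed by parallel lines and a transversal are equal.
The given angle is 90 degrees.
The alternate interior angle = 90 degrees.

90 degrees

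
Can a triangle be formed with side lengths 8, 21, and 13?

Check the triangle inequality: 8 + 13 = 21 ≤ 21.
Since the sum of two sides does not exceed the third, no triangle can be formed.

No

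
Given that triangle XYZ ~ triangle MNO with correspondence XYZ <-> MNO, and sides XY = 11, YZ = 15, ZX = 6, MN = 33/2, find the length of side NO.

k = 33/2/11 = 3/2. NO = 3/2 * 15 = 45/2.

45/2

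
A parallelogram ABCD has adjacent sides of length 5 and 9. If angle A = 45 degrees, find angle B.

Consecutive angles are supplementary: angle B = 180 - 45 = 135 degrees.

135 degrees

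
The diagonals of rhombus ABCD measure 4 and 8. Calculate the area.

Area = (4 * 8) / 2 = 32 / 2 = 16

16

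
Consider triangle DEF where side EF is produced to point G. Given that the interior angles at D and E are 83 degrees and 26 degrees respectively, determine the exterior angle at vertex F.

The interior angle at F is 180 - 83 - 26 = 71 degrees.
The exterior angle and interior angle at F are supplementary:
Exterior angle = 180 - 71 = 109 degrees.

109 degrees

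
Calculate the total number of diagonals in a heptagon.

Each of the 7 vertices connects to 4 non-adjacent vertices via diagonals.
Total connections = 7 × 4 = 28, but each diagonal is counted twice.
Number of diagonals = 28 / 2 = 14.

14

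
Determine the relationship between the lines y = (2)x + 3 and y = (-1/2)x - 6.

Slope of line 1: m1 = 2
Slope of line 2: m2 = -1/2
m1 * m2 = (2) * (-1/2) = -1 = -1, so the lines are perpendicular.

Perpendicular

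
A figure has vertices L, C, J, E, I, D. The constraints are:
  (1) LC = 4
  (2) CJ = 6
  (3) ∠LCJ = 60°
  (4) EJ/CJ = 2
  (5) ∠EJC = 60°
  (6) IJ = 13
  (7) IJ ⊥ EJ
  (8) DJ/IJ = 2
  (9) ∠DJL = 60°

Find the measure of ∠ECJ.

From the given relations: EJ = 2·CJ = 2·6 = 12.
Step 1: By the law of cosines on triangle CJE: CE² = 6² + 12² − 2·6·12·cos(60°) = 108, so CE = 6·√3.
Step 2: By the inverse law of cosines on triangle ECJ: cos(∠ECJ) = ((6·√3)² + 6² − 12²) / (2·6·√3·6) = 0/124.71 = 0, so ∠ECJ = 90°.

Therefore, the measure of angle ∠ECJ = 90°.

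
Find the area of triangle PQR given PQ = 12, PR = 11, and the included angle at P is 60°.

Area = (1/2) * PQ * PR * sin(P)
Area = (1/2) * 12 * 11 * sin(60°)
Area = (1/2) * 12 * 11 * sqrt(3)/2
Area = 33*sqrt(3)

33*sqrt(3)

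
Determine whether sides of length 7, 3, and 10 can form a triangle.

The longest side is 10. The other two sides sum to 3 + 7 = 10.
Since 10 ≤ 10, the two shorter sides cannot reach around to close the triangle.

No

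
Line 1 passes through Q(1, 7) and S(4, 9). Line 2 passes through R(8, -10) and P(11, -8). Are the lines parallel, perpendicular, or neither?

Slope of line 1: m1 = (9 - 7)/(4 - 1) = 2/3 = 2/3
Slope of line 2: m2 = (-8 - -10)/(11 - 8) = 2/3 = 2/3
m1 = m2, so the lines are parallel.

Parallel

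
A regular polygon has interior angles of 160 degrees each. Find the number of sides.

Exterior angle = 180 - 160 = 20. n = 360 / 20 = 18.

18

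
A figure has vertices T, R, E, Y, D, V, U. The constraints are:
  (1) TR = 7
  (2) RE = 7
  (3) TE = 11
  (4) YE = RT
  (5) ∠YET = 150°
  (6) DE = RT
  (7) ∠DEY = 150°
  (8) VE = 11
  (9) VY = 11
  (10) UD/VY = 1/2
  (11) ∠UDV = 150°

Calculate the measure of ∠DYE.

From the given relations: YE = RT = 7; DE = RT = 7.
Step 1: By the law of cosines on triangle YED: YD² = 7² + 7² − 2·7·7·cos(150°) = 182.87, so YD ≈ 13.52.
Step 2: By the inverse law of cosines on triangle DYE: cos(∠DYE) = (13.52² + 7² − 7²) / (2·13.52·7) = 182.87/189.32 = 0.9659, so ∠DYE = 15°.

Therefore, the measure of angle ∠DYE = 15°.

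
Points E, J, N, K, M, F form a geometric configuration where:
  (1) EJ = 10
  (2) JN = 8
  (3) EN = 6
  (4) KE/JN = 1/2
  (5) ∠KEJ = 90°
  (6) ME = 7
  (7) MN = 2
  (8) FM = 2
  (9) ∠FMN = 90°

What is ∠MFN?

Step 1: By the law of cosines on triangle FMN: FN² = 2² + 2² − 2·2·2·cos(90°) = 8, so FN = 2·√2.
Step 2: By the inverse law of cosines on triangle MFN: cos(∠MFN) = (2² + (2·√2)² − 2²) / (2·2·2·√2) = 8/11.31 = 0.7071, so ∠MFN = 45°.

Therefore, the measure of angle ∠MFN = 45°.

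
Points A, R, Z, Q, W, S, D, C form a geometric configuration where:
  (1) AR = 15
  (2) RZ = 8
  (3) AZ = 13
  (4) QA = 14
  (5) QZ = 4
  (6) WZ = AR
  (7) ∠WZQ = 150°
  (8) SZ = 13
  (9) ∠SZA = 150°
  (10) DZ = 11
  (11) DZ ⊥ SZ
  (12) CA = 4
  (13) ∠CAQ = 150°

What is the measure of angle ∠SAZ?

Step 1: By the law of cosines on triangle AZS: AS² = 13² + 13² − 2·13·13·cos(150°) = 630.72, so AS ≈ 25.11.
Step 2: By the inverse law of cosines on triangle SAZ: cos(∠SAZ) = (25.11² + 13² − 13²) / (2·25.11·13) = 630.72/652.97 = 0.9659, so ∠SAZ = 15°.

Therefore, the measure of angle ∠SAZ = 15°.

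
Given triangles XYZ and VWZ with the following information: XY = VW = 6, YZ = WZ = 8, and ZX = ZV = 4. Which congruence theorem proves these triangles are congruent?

The given information provides:
XY = VW = 6, YZ = WZ = 8, and ZX = ZV = 4
This matches the SSS congruence theorem.
All three pairs of corresponding sides are equal (Side-Side-Side).

SSS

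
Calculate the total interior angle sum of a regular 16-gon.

The sum of interior angles of an n-sided polygon is (n - 2) * 180.
For n = 16: (16 - 2) * 180 = 14 * 180 = 2520 degrees.

2520 degrees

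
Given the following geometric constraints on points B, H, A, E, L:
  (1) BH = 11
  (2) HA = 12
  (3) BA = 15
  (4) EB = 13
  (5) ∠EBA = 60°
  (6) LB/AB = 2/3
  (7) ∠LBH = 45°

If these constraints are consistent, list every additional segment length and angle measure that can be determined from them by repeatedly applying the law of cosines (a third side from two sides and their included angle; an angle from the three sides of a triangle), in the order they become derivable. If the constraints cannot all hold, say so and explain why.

The constraints are consistent. Derivable facts, in order:
After 1 step:
- AE = √199
- HL ≈ 8.09
- ∠ABH = 52.26°
- ∠AHB = 81.29°
- ∠BAH = 46.46°
After 2 steps:
- ∠AEB = 67.05°
- ∠BAE = 52.95°
- ∠BHL = 60.94°
- ∠BLH = 74.06°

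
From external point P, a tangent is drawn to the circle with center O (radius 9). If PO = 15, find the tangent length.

tangent = √(d² - r²) = √(15² - 9²) = √(225 - 81) = √144 = 12

12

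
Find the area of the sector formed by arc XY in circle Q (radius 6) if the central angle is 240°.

Sector area = πr² × θ/360
= π × 6² × 2/3
= π × 36 × 2/3
= 24*pi

24*pi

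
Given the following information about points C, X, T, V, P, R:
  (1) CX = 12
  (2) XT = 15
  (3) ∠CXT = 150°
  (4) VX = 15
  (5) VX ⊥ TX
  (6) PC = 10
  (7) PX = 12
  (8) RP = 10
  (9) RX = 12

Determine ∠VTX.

Step 1: By the law of cosines on triangle TXV: TV² = 15² + 15² − 2·15·15·cos(90°) = 450, so TV = 15·√2.
Step 2: By the inverse law of cosines on triangle VTX: cos(∠VTX) = ((15·√2)² + 15² − 15²) / (2·15·√2·15) = 450/636.4 = 0.7071, so ∠VTX = 45°.

Therefore, the measure of angle ∠VTX = 45°.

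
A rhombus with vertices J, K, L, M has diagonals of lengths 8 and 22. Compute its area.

The diagonals of a rhombus divide it into four right triangles.
Each triangle has legs 8/ 2 = 4 and 22/2 = 11, so each has area (1/2)*4*11 = 22.
Four such triangles give total area = (d1 * d2) / 2 = 88.

88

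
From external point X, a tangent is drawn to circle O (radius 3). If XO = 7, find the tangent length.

The tangent, radius, and line from the external point to the center form a right triangle.
The right angle is where the tangent meets the radius.
By the Pythagorean theorem: tangent² + 3² = 7²
tangent² = 49 - 9 = 40
tangent = 2*sqrt(10)

2*sqrt(10)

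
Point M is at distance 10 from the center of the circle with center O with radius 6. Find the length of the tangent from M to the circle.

tangent = √(d² - r²) = √(10² - 6²) = √(100 - 36) = √64 = 8

8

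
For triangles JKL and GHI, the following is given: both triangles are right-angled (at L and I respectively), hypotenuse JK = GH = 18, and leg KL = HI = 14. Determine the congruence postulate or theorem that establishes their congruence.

Consider the given information: both triangles are right-angled (at L and I respectively), hypotenuse JK = GH = 18, and leg KL = HI = 14
This is not SSS or ASA: SSS requires all three pairs of sides, but we don't have that. ASA requires two angles and the side between them.
The correct criterion is HL. The hypotenuse and one leg of two right triangles are equal (Hypotenuse-Leg).

HL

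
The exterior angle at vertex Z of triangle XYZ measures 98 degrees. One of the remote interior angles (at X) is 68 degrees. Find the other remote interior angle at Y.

angle Y = 98 - 68 = 30 degrees (exterior angle theorem).

30 degrees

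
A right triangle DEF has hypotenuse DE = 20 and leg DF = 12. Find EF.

EF = sqrt(20^2 - 12^2) = sqrt(256) = 16

16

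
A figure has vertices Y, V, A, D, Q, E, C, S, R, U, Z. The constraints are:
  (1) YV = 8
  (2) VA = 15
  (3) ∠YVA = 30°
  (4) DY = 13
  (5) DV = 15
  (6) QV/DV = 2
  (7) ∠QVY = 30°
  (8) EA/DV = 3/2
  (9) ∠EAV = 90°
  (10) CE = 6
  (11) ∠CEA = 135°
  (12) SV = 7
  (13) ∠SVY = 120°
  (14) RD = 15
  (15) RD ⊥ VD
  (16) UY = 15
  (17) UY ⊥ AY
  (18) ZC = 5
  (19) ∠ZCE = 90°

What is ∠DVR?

Step 1: By the law of cosines on triangle VDR: VR² = 15² + 15² − 2·15·15·cos(90°) = 450, so VR = 15·√2.
Step 2: By the inverse law of cosines on triangle DVR: cos(∠DVR) = (15² + (15·√2)² − 15²) / (2·15·15·√2) = 450/636.4 = 0.7071, so ∠DVR = 45°.

Therefore, the measure of angle ∠DVR = 45°.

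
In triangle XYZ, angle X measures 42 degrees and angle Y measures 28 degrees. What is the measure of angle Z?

Let angle Z = x. Then 42 + 28 + x = 180.
x = 180 - 70 = 110 degrees.

110 degrees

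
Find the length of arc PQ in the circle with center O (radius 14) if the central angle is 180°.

Arc length = 2πr × θ/360
= 2π × 14 × 1/2
= 14*pi

14*pi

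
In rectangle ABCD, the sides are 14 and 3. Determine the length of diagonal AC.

d = sqrt(14^2 + 3^2) = sqrt(205)

sqrt(205)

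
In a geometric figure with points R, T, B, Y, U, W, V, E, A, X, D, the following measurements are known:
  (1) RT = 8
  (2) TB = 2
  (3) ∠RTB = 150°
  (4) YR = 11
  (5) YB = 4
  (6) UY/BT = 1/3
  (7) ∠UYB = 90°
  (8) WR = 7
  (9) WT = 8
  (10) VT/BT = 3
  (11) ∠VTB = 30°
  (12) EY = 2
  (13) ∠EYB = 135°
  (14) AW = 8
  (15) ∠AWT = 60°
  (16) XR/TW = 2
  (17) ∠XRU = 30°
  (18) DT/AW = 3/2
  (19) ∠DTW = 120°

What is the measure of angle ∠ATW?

Step 1: By the law of cosines on triangle TWA: TA² = 8² + 8² − 2·8·8·cos(60°) = 64, so TA = 8.
Step 2: By the inverse law of cosines on triangle ATW: cos(∠ATW) = (8² + 8² − 8²) / (2·8·8) = 64/128 = 0.5, so ∠ATW = 60°.

Therefore, the measure of angle ∠ATW = 60°.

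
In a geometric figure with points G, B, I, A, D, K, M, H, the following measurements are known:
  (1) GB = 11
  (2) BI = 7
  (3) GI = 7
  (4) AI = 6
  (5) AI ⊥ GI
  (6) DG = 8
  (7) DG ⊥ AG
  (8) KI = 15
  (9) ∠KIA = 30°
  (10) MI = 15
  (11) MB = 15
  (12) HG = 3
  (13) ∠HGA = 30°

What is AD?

Step 1: By the law of cosines on triangle GIA: GA² = 7² + 6² − 2·7·6·cos(90°) = 85, so GA = √85.
Step 2: By the law of cosines on triangle AGD: AD² = √85² + 8² − 2·√85·8·cos(90°) = 149, so AD = √149.

Therefore, the length of AD = √149.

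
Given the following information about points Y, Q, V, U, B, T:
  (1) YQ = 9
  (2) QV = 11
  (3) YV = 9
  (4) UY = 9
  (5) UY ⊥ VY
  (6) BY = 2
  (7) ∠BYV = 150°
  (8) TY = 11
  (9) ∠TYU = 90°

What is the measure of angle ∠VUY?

Step 1: By the law of cosines on triangle UYV: UV² = 9² + 9² − 2·9·9·cos(90°) = 162, so UV = 9·√2.
Step 2: By the inverse law of cosines on triangle VUY: cos(∠VUY) = ((9·√2)² + 9² − 9²) / (2·9·√2·9) = 162/229.1 = 0.7071, so ∠VUY = 45°.

Therefore, the measure of angle ∠VUY = 45°.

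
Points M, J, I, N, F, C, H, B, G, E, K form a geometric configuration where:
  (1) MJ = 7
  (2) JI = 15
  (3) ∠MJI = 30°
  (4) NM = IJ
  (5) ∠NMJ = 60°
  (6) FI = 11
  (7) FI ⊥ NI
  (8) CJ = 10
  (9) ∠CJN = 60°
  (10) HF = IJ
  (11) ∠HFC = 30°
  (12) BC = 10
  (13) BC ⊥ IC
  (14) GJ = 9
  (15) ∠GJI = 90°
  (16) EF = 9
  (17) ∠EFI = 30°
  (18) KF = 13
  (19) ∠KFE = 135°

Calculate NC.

From the given relations: NM = IJ = 15.
Step 1: By the law of cosines on triangle JMN: JN² = 7² + 15² − 2·7·15·cos(60°) = 169, so JN = 13.
Step 2: By the law of cosines on triangle NJC: NC² = 13² + 10² − 2·13·10·cos(60°) = 139, so NC = √139.

Therefore, the length of NC = √139.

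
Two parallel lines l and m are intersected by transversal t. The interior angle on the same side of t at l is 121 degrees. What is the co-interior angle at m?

Co-interior (same-side interior) angles are between the parallel lines on the same side of the transversal.
Unlike corresponding or alternate interior angles, they are supplementary rather than equal.
So the angle = 180 - 121 = 59 degrees.

59 degrees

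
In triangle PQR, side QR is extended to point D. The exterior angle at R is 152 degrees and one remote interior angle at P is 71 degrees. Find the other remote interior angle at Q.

By the exterior angle theorem: exterior angle = sum of remote interior angles.
152 = 71 + angle Q
angle Q = 152 - 71 = 81 degrees

81 degrees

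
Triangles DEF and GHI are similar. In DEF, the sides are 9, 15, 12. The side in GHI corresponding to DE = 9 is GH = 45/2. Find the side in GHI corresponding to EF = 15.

k = 45/2/9 = 5/2. HI = 5/2 * 15 = 75/2.

75/2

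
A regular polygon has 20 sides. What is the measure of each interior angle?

Each interior angle of a regular n-gon is (n - 2) * 180 / n.
For n = 20: (20 - 2) * 180 / 20 = 3240/20 = 162 degrees.

162 degrees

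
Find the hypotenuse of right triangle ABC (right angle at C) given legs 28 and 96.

AB = sqrt(28^2 + 96^2) = sqrt(10000) = 100

100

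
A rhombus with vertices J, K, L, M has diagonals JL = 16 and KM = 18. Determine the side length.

In a rhombus, the diagonals bisect each other perpendicularly, creating four congruent right triangles.
Each triangle has legs 8 (half of 16) and 9 (half of 18).
The hypotenuse of each right triangle is a side of the rhombus:
side = sqrt(8^2 + 9^2) = sqrt(145)

sqrt(145)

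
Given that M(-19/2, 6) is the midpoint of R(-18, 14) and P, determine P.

Using the midpoint formula: M = ((x1 + x2)/2, (y1 + y2)/2)
We know M = (-19/2, 6) and R = (-18, 14)
For x: -19/2 = (-18 + x2)/2, so x2 = 2*-19/2 - -18 = -1
For y: 6 = (14 + y2)/2, so y2 = 2*6 - 14 = -2
P = (-1, -2)

(-1, -2)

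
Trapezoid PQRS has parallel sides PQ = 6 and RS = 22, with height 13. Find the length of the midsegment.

The midsegment (median) of a trapezoid connects the midpoints of the non-parallel sides.
Its length is the average of the two bases: (6 + 22) / 2 = 14.

14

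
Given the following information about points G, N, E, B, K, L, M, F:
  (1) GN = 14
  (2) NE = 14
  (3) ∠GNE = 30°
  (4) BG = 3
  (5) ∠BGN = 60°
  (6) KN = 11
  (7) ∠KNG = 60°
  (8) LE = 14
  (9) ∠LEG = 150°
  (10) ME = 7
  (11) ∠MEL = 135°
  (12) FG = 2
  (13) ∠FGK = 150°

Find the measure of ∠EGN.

Step 1: By the law of cosines on triangle GNE: GE² = 14² + 14² − 2·14·14·cos(30°) = 52.52, so GE ≈ 7.25.
Step 2: By the inverse law of cosines on triangle EGN: cos(∠EGN) = (7.25² + 14² − 14²) / (2·7.25·14) = 52.52/202.91 = 0.2588, so ∠EGN = 75°.

Therefore, the measure of angle ∠EGN = 75°.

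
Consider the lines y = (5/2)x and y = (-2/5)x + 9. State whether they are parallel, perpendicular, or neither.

Slope of line 1: m1 = 5/2
Slope of line 2: m2 = -2/5
m1 * m2 = (5/2) * (-2/5) = -1 = -1, so the lines are perpendicular.

Perpendicular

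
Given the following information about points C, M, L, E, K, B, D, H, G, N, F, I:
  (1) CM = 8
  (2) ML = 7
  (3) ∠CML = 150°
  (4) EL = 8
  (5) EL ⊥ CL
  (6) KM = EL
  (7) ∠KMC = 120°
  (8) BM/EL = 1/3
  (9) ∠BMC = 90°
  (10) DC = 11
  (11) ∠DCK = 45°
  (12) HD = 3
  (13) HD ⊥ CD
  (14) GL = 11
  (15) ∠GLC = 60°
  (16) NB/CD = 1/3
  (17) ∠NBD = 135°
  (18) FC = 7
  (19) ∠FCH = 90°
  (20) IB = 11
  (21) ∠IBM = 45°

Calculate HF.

Step 1: By the law of cosines on triangle CDH: CH² = 11² + 3² − 2·11·3·cos(90°) = 130, so CH = √130.
Step 2: By the law of cosines on triangle HCF: HF² = √130² + 7² − 2·√130·7·cos(90°) = 179, so HF = √179.

Therefore, the length of HF = √179.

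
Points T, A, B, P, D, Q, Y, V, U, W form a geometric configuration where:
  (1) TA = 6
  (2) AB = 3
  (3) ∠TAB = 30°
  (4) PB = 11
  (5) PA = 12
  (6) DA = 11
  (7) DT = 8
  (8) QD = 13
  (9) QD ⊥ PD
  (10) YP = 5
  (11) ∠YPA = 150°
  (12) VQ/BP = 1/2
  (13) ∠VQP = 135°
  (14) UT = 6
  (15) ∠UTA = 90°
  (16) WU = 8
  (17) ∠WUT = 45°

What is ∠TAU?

Step 1: By the law of cosines on triangle ATU: AU² = 6² + 6² − 2·6·6·cos(90°) = 72, so AU = 6·√2.
Step 2: By the inverse law of cosines on triangle TAU: cos(∠TAU) = (6² + (6·√2)² − 6²) / (2·6·6·√2) = 72/101.82 = 0.7071, so ∠TAU = 45°.

Therefore, the measure of angle ∠TAU = 45°.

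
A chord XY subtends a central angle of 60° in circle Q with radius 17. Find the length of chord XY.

Chord length = 2r sin(θ/2)
= 2 × 17 × sin(60°/2)
= 2 × 17 × sin(30°)
= 17

17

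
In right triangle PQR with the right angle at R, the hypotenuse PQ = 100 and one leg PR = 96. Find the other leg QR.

By the Pythagorean theorem: QR^2 = PQ^2 - PR^2
QR^2 = 100^2 - 96^2 = 10000 - 9216 = 784
QR = sqrt(784) = 28

28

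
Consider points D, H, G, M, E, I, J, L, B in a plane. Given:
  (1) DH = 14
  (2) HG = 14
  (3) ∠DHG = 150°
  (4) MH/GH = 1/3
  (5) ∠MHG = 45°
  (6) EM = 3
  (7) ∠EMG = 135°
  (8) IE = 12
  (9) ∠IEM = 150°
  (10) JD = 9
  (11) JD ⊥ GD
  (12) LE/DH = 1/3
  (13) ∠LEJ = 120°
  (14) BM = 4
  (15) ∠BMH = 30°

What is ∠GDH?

Step 1: By the law of cosines on triangle DHG: DG² = 14² + 14² − 2·14·14·cos(150°) = 731.48, so DG ≈ 27.05.
Step 2: By the inverse law of cosines on triangle GDH: cos(∠GDH) = (27.05² + 14² − 14²) / (2·27.05·14) = 731.48/757.29 = 0.9659, so ∠GDH = 15°.

Therefore, the measure of angle ∠GDH = 15°.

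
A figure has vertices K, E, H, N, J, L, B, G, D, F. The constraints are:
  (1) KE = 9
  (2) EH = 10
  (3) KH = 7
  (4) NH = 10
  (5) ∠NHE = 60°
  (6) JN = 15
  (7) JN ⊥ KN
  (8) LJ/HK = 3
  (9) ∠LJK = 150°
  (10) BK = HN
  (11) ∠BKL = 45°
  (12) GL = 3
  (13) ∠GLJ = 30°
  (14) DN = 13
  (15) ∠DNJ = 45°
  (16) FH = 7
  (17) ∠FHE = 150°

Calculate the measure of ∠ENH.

Step 1: By the law of cosines on triangle NHE: NE² = 10² + 10² − 2·10·10·cos(60°) = 100, so NE = 10.
Step 2: By the inverse law of cosines on triangle ENH: cos(∠ENH) = (10² + 10² − 10²) / (2·10·10) = 100/200 = 0.5, so ∠ENH = 60°.

Therefore, the measure of angle ∠ENH = 60°.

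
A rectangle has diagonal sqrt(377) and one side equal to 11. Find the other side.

b = sqrt(d^2 - a^2) = sqrt(377 - 121) = sqrt(256) = 16

16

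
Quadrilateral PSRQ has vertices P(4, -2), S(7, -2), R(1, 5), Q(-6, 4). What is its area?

Using the Shoelace formula for a quadrilateral (vertices in order):
Area = (1/2)|sum of (x_i * y_(i+1) - x_(i+1) * y_i)|
Terms: (4*-2 - 7*-2) = 6, (7*5 - 1*-2) = 37, (1*4 - -6*5) = 34, (-6*-2 - 4*4) = -4
Sum = 73
Area = (1/2)(73) = 73/2

73/2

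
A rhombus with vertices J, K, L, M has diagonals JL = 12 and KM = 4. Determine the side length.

Half-diagonals are 6 and 2. side = sqrt(6^2 + 2^2) = sqrt(40) = 2*sqrt(10)

2*sqrt(10)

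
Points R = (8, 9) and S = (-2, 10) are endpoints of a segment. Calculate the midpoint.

M = ((x₁ + x₂)/2, (y₁ + y₂)/2)
= ((8 + -2)/2, (9 + 10)/2)
= (6/2, 19/2) = (3, 19/2)

(3, 19/2)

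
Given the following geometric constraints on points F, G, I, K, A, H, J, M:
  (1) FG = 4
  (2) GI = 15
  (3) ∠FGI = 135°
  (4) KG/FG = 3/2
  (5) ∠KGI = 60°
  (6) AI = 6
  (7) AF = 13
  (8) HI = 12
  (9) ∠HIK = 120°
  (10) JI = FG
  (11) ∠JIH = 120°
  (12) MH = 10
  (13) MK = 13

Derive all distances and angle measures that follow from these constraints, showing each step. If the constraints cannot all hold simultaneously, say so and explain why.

The constraints are consistent.

From the given relations:
  KG = 3/2·FG = 3/2·4 = 6
  JI = FG = 4

Step 1: From FG = 4, GI = 15, and ∠FGI = 135°, by the law of cosines:
  FI² = FG² + GI² - 2·FG·GI·cos(135°) = 16 + 225 + 84.85 = 325.9
  FI ≈ 18.05

Step 2: From IG = 15, GK = 6, and ∠IGK = 60°, by the law of cosines:
  IK² = IG² + GK² - 2·IG·GK·cos(60°) = 225 + 36 - 90 = 171
  IK = 3·√19

Step 3: From HI = 12, IJ = 4, and ∠HIJ = 120°, by the law of cosines:
  HJ² = HI² + IJ² - 2·HI·IJ·cos(120°) = 144 + 16 + 48 = 208
  HJ = 4·√13

Step 4: From KI = 3·√19, IH = 12, and ∠KIH = 120°, by the law of cosines:
  KH² = KI² + IH² - 2·KI·IH·cos(120°) = 171 + 144 + 156.9 = 471.9
  KH ≈ 21.72

Step 5: From FA = 13, FI = 18.05, AI = 6, by the inverse law of cosines:
  cos(∠AFI) = (FA² + FI² - AI²) / (2·FA·FI)
  ∠AFI = 12.13°

Step 6: From FG = 4, FI = 18.05, GI = 15, by the inverse law of cosines:
  cos(∠GFI) = (FG² + FI² - GI²) / (2·FG·FI)
  ∠GFI = 35.99°

Step 7: From IA = 6, IF = 18.05, AF = 13, by the inverse law of cosines:
  cos(∠AIF) = (IA² + IF² - AF²) / (2·IA·IF)
  ∠AIF = 27.09°

Step 8: From IF = 18.05, IG = 15, FG = 4, by the inverse law of cosines:
  cos(∠FIG) = (IF² + IG² - FG²) / (2·IF·IG)
  ∠FIG = 9.01°

Step 9: From IG = 15, IK = 3·√19, GK = 6, by the inverse law of cosines:
  cos(∠GIK) = (IG² + IK² - GK²) / (2·IG·IK)
  ∠GIK = 23.41°

Step 10: From KG = 6, KI = 3·√19, GI = 15, by the inverse law of cosines:
  cos(∠GKI) = (KG² + KI² - GI²) / (2·KG·KI)
  ∠GKI = 96.59°

Step 11: From AF = 13, AI = 6, FI = 18.05, by the inverse law of cosines:
  cos(∠FAI) = (AF² + AI² - FI²) / (2·AF·AI)
  ∠FAI = 140.78°

Step 12: From HI = 12, HJ = 4·√13, IJ = 4, by the inverse law of cosines:
  cos(∠IHJ) = (HI² + HJ² - IJ²) / (2·HI·HJ)
  ∠IHJ = 13.9°

Step 13: From JH = 4·√13, JI = 4, HI = 12, by the inverse law of cosines:
  cos(∠HJI) = (JH² + JI² - HI²) / (2·JH·JI)
  ∠HJI = 46.1°

Step 14: From KH = 21.72, KI = 3·√19, HI = 12, by the inverse law of cosines:
  cos(∠HKI) = (KH² + KI² - HI²) / (2·KH·KI)
  ∠HKI = 28.58°

Step 15: From KH = 21.72, KM = 13, HM = 10, by the inverse law of cosines:
  cos(∠HKM) = (KH² + KM² - HM²) / (2·KH·KM)
  ∠HKM = 16.73°

Step 16: From HI = 12, HK = 21.72, IK = 3·√19, by the inverse law of cosines:
  cos(∠IHK) = (HI² + HK² - IK²) / (2·HI·HK)
  ∠IHK = 31.42°

Step 17: From HK = 21.72, HM = 10, KM = 13, by the inverse law of cosines:
  cos(∠KHM) = (HK² + HM² - KM²) / (2·HK·HM)
  ∠KHM = 21.97°

Step 18: From MH = 10, MK = 13, HK = 21.72, by the inverse law of cosines:
  cos(∠HMK) = (MH² + MK² - HK²) / (2·MH·MK)
  ∠HMK = 141.3°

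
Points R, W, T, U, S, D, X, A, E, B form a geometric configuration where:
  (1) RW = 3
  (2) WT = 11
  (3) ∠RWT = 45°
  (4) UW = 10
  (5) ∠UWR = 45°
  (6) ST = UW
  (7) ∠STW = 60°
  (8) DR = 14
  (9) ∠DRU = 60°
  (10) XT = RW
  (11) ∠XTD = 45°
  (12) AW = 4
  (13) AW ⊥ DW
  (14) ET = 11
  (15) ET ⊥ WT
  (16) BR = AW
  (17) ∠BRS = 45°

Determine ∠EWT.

Step 1: By the law of cosines on triangle WTE: WE² = 11² + 11² − 2·11·11·cos(90°) = 242, so WE = 11·√2.
Step 2: By the inverse law of cosines on triangle EWT: cos(∠EWT) = ((11·√2)² + 11² − 11²) / (2·11·√2·11) = 242/342.24 = 0.7071, so ∠EWT = 45°.

Therefore, the measure of angle ∠EWT = 45°.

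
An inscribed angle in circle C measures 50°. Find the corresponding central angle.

The inscribed angle theorem states that a central angle is always twice any inscribed angle that subtends the same arc.
Since the inscribed angle is 50°, the central angle = 2 × 50° = 100°.

100°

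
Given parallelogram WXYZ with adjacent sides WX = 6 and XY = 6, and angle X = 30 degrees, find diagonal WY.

Law of cosines: d^2 = 6^2 + 6^2 - 2(6)(6)cos(30°) = 72 - 36*sqrt(3), so d = 6*sqrt(2 - sqrt(3)).

6*sqrt(2 - sqrt(3))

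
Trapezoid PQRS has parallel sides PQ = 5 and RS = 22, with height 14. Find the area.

Area = (5 + 22) * 14 / 2 = 378 / 2 = 189

189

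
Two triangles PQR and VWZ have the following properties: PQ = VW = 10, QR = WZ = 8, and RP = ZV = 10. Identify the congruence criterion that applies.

The given information provides:
PQ = VW = 10, QR = WZ = 8, and RP = ZV = 10
This matches the SSS congruence theorem.
All three pairs of corresponding sides are equal (Side-Side-Side).

SSS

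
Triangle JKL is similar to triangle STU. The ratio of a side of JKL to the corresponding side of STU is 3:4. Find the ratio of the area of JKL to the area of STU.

Area scales with the square of linear dimensions. If every length is multiplied by 3/4, then the area is multiplied by (3/4)^2 = 9/16.
The area ratio is 9:16.

9:16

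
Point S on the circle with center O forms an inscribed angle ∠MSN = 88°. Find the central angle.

Central angle = 2 × 88° = 176° (inscribed angle theorem).

176°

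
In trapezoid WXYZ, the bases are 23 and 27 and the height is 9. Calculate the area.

Area = (23 + 27) * 9 / 2 = 450 / 2 = 225

225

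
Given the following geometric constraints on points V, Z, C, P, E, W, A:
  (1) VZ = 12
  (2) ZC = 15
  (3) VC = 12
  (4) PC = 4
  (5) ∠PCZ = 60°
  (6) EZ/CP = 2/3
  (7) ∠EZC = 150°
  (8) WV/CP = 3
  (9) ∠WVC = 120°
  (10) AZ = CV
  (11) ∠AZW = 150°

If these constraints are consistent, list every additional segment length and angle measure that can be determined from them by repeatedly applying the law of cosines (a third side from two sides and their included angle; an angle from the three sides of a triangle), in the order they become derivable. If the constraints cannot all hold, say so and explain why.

The constraints are consistent. Derivable facts, in order:
After 1 step:
- CE ≈ 17.36
- CW = 12·√3
- ZP = √181
- ∠CVZ = 77.36°
- ∠CZV = 51.32°
- ∠VCZ = 51.32°
After 2 steps:
- ∠CEZ = 25.6°
- ∠CPZ = 105.08°
- ∠CWV = 30°
- ∠CZP = 14.92°
- ∠ECZ = 4.4°
- ∠VCW = 30°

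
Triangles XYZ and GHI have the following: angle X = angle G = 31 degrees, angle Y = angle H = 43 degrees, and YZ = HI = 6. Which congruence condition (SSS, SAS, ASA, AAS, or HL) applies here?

The given information provides:
angle X = angle G = 31 degrees, angle Y = angle H = 43 degrees, and YZ = HI = 6
This matches the AAS congruence theorem.
Two pairs of corresponding angles and a non-included side are equal (Angle-Angle-Side).

AAS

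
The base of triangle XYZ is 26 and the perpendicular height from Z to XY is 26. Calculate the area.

A triangle's area is half the area of a rectangle with the same base and height.
Area = (1/2) * 26 * 26 = 338.

338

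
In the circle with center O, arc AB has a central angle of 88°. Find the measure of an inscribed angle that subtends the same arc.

Inscribed angle = 88° / 2 = 44° (inscribed angle theorem).

44°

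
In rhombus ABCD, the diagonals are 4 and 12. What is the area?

Area of a rhombus = (d1 * d2) / 2
Area = (4 * 12) / 2
Area = 48 / 2
Area = 24

24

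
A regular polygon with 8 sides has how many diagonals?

Each of the 8 vertices connects to 5 non-adjacent vertices via diagonals.
Total connections = 8 × 5 = 40, but each diagonal is counted twice.
Number of diagonals = 40 / 2 = 20.

20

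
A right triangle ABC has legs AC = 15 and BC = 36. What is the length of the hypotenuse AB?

By the Pythagorean theorem: AB^2 = AC^2 + BC^2
AB^2 = 15^2 + 36^2 = 225 + 1296 = 1521
AB = sqrt(1521) = 39

39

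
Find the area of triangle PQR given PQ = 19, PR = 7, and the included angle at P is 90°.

Area = (1/2)(19)(7) sin(90°) = (1/2)(19)(7)(1) = 133/2

133/2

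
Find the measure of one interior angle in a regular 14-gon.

Each interior angle of a regular n-gon is (n - 2) * 180 / n.
For n = 14: (14 - 2) * 180 / 14 = 2160/14 = 1080/7 degrees.

1080/7 degrees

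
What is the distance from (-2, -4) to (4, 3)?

d = sqrt((4 - -2)^2 + (3 - -4)^2)
d = sqrt(6^2 + 7^2)
d = sqrt(36 + 49)
d = sqrt(85)

sqrt(85)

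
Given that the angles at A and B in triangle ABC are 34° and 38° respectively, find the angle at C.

By the triangle angle sum property, the three interior angles of any triangle add up to 180°.
We know angle A = 34° and angle B = 38°, so their sum is 72°.
Therefore angle C = 180° - 72° = 108°.

108 degrees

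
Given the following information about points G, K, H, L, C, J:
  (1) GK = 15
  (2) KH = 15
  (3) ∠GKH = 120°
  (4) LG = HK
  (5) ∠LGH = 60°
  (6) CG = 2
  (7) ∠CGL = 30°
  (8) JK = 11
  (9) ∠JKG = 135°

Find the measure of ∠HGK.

Step 1: By the law of cosines on triangle GKH: GH² = 15² + 15² − 2·15·15·cos(120°) = 675, so GH = 15·√3.
Step 2: By the inverse law of cosines on triangle HGK: cos(∠HGK) = ((15·√3)² + 15² − 15²) / (2·15·√3·15) = 675/779.42 = 0.866, so ∠HGK = 30°.

Therefore, the measure of angle ∠HGK = 30°.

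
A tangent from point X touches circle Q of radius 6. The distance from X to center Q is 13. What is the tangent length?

The tangent, radius, and line from the external point to the center form a right triangle.
The right angle is where the tangent meets the radius.
By the Pythagorean theorem: tangent² + 6² = 13²
tangent² = 169 - 36 = 133
tangent = sqrt(133)

sqrt(133)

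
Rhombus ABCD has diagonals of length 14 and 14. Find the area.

Area = (14 * 14) / 2 = 196 / 2 = 98

98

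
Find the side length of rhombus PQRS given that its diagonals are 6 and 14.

The diagonals of a rhombus bisect each other at right angles.
Half-diagonals: 6/2 = 3 and 14/2 = 7
side = sqrt(3^2 + 7^2)
side = sqrt(9 + 49)
side = sqrt(58)

sqrt(58)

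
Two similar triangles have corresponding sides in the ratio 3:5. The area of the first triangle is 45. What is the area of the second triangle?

The ratio of areas of similar triangles = (side ratio)^2.
Side ratio = 3:5, so area ratio = 9:25.
Area of the second triangle / Area of the first triangle = 25/9
Area of the second triangle = 45 * 25/9 = 125

125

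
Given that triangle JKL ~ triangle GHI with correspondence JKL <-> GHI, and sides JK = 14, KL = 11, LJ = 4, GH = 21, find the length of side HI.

Similar triangles have proportional sides. Setting up the proportion:
GH / JK = HI / KL
21 / 14 = HI / 11
HI = 11 * 21 / 14 = 33/2.

33/2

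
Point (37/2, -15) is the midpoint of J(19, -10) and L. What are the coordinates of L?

Using the midpoint formula: M = ((x1 + x2)/2, (y1 + y2)/2)
We know M = (37/2, -15) and J = (19, -10)
For x: 37/2 = (19 + x2)/2, so x2 = 2*37/2 - 19 = 18
For y: -15 = (-10 + y2)/2, so y2 = 2*-15 - -10 = -20
L = (18, -20)

(18, -20)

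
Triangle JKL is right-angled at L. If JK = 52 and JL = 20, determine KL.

By the Pythagorean theorem: KL^2 = JK^2 - JL^2
KL^2 = 52^2 - 20^2 = 2704 - 400 = 2304
KL = sqrt(2304) = 48

48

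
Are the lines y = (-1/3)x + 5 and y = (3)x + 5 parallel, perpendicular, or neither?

Slope of line 1: m1 = -1/3
Slope of line 2: m2 = 3
m1 * m2 = (-1/3) * (3) = -1 = -1, so the lines are perpendicular.

Perpendicular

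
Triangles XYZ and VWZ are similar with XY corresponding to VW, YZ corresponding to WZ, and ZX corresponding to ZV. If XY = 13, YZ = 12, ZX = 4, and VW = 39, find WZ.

Since the triangles are similar, the ratio of corresponding sides is constant.
Scale factor k = VW / XY = 39 / 13 = 3
WZ = k * YZ = 3 * 12 = 36

36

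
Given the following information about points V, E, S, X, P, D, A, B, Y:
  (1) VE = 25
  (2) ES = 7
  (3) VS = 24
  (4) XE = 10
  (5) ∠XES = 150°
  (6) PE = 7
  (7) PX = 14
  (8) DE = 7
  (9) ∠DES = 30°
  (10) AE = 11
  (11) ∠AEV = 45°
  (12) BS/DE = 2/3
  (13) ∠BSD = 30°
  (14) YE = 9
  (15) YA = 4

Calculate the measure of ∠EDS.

Step 1: By the law of cosines on triangle DES: DS² = 7² + 7² − 2·7·7·cos(30°) = 13.13, so DS ≈ 3.62.
Step 2: By the inverse law of cosines on triangle EDS: cos(∠EDS) = (7² + 3.62² − 7²) / (2·7·3.62) = 13.13/50.73 = 0.2588, so ∠EDS = 75°.

Therefore, the measure of angle ∠EDS = 75°.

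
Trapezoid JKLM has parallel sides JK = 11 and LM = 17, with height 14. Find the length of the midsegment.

midsegment = (11 + 17) / 2 = 28 / 2 = 14

14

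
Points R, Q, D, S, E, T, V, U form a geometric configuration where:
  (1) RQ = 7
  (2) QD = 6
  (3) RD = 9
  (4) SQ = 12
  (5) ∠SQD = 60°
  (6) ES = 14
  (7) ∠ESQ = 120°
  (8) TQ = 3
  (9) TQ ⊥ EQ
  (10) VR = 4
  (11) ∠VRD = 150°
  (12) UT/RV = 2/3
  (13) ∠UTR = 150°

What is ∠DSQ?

Step 1: By the law of cosines on triangle SQD: SD² = 12² + 6² − 2·12·6·cos(60°) = 108, so SD = 6·√3.
Step 2: By the inverse law of cosines on triangle DSQ: cos(∠DSQ) = ((6·√3)² + 12² − 6²) / (2·6·√3·12) = 216/249.42 = 0.866, so ∠DSQ = 30°.

Therefore, the measure of angle ∠DSQ = 30°.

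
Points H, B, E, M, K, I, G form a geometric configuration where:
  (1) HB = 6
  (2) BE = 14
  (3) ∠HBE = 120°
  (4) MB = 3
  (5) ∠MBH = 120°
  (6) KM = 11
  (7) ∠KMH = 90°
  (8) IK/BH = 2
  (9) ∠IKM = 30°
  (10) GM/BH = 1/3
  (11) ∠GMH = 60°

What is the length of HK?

Step 1: By the law of cosines on triangle HBM: HM² = 6² + 3² − 2·6·3·cos(120°) = 63, so HM = 3·√7.
Step 2: By the law of cosines on triangle HMK: HK² = (3·√7)² + 11² − 2·3·√7·11·cos(90°) = 184, so HK = 2·√46.

Therefore, the length of HK = 2·√46.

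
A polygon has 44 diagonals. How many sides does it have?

Using d = n(n - 3)/2, we solve 44 = n(n - 3)/2.
So n(n - 3) = 88.
Testing n = 11: 11 * 8 = 88 = 88. Correct.
The polygon has 11 sides.

11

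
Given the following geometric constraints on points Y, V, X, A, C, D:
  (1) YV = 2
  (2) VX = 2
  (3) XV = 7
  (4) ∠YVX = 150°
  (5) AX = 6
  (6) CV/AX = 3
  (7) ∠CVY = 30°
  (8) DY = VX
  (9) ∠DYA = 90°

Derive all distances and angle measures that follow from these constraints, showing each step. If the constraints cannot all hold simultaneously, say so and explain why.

These constraints are not satisfiable: (2) VX = 2 and (3) XV = 7 assign two different lengths to the same segment. No planar figure meets all of them, so nothing further can be derived.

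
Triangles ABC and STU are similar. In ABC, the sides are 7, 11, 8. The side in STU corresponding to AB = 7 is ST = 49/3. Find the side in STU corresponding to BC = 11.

Since the triangles are similar, the ratio of corresponding sides is constant.
Scale factor k = ST / AB = 49/3 / 7 = 7/3
TU = k * BC = 7/3 * 11 = 77/3

77/3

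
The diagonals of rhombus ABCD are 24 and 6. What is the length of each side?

Half-diagonals are 12 and 3. side = sqrt(12^2 + 3^2) = sqrt(153) = 3*sqrt(17)

3*sqrt(17)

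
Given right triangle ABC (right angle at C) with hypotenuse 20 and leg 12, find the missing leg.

Rearranging the Pythagorean theorem to solve for the unknown leg:
leg^2 = hypotenuse^2 - known_leg^2 = 400 - 144 = 256
leg = sqrt(256) = 16.

16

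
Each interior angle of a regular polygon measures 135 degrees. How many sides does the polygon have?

Exterior angle = 180 - 135 = 45. n = 360 / 45 = 8.

8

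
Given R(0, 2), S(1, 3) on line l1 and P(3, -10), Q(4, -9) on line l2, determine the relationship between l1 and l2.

Slope of line 1: m1 = (3 - 2)/(1 - 0) = 1/1 = 1
Slope of line 2: m2 = (-9 - -10)/(4 - 3) = 1/1 = 1
Two lines are parallel if and only if they have equal slopes (or both are vertical).
Here m1 = m2 = 1, confirming the lines are parallel.

Parallel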